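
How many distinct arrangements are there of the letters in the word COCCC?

5

COCCC has 5 letters with C appearing 4 times.
Dividing 5! = 120 by 4! = 24 for the repeated letters gives 5.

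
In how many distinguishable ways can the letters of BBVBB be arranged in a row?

Letter multiplicities in BBVBB: B×4, V×1.
So there are 5! / (4!) = 5 distinguishable arrangements.

5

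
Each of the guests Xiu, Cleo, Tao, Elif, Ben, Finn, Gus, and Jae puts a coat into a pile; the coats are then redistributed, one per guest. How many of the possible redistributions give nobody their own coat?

14833

Let Aᵢ be the assignments in which guest i gets their own coat. We want the size of the complement of A₁∪…∪A_8.
By inclusion–exclusion this is Σ_{j=0}^{8} (−1)^j C(8,j)·(8−j)!.
Computing: 40320 − 40320 + 20160 − 6720 + 1680 − 336 + 56 − 8 + 1 = 14833.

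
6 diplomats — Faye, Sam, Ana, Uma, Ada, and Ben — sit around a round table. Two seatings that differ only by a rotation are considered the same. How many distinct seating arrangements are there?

120

Seat Faye anywhere (absorbing the rotational symmetry), then permute the other 5: (5)! = 120.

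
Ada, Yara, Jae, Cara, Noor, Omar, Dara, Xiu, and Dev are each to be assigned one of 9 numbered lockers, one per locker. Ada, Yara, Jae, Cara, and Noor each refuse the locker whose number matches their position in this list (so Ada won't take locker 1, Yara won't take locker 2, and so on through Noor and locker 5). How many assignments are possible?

Let Aᵢ (for 1 ≤ i ≤ 5) be the placements that put person i in their forbidden locker. Any j of these fix j positions, leaving (9−j)! ways to fill the rest, and there are C(5,j) ways to pick which j.
By inclusion–exclusion, the number of valid placements is Σ_{j=0}^{5} (−1)^j C(5,j)·(9−j)!.
Computing: 362880 − 201600 + 50400 − 7200 + 600 − 24 = 205056.

205056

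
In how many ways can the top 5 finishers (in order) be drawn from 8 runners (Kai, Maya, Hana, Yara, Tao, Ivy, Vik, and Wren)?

This is an ordered selection of 5 from 8: P(8,5).
That gives 8 × 7 × 6 × 5 × 4 = 6720.

6720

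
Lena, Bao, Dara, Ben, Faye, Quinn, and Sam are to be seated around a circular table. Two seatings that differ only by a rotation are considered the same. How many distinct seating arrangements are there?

720

Around a circle, 7 distinct people have 7!/7 = (6)! = 720 rotationally distinct seatings.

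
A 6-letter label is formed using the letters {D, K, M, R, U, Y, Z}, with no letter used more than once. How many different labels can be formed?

5040

With no repetition, fill the 6 letters in order: 7 choices, then 6, down to 2.
That product is 7 × 6 × 5 × 4 × 3 × 2 = 5040.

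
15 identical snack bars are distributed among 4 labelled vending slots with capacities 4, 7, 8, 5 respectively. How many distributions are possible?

By stars and bars, unrestricted non-negative solutions to x_1+…+x_4 = 15 number C(15+3,3) = 816.
Subtract solutions that violate a single cap (substitute x_i' = x_i − (cap_i+1)): x_1 ≥ 5 gives C(13,3) = 286; x_2 ≥ 8 gives C(10,3) = 120; x_3 ≥ 9 gives C(9,3) = 84; x_4 ≥ 6 gives C(12,3) = 220. Together 710.
Add back pairs where two caps are both exceeded: 10 + 4 + 35 + 0 + 4 + 1 = 54.
By inclusion–exclusion the count is 816 − 710 + 54 = 160.

160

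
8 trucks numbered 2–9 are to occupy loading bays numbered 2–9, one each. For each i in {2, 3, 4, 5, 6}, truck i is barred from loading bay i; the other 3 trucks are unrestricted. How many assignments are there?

21234

Let Aᵢ (for 2 ≤ i ≤ 6) be the placements that put truck i in its forbidden loading bay. Any j of these fix j positions, leaving (8−j)! ways to fill the rest, and there are C(5,j) ways to pick which j.
By inclusion–exclusion, the number of valid placements is Σ_{j=0}^{5} (−1)^j C(5,j)·(8−j)!.
Computing: 40320 − 25200 + 7200 − 1200 + 120 − 6 = 21234.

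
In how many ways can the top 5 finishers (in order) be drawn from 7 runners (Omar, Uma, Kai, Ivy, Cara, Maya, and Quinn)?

2520

There are 7 choices for 1st place, 6 for 2nd, and so on down to 3 for position 5.
That gives 7 × 6 × 5 × 4 × 3 = 2520.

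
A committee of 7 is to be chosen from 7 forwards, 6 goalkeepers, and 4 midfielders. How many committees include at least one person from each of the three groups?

With no constraint there are C(17,7) = 19448 possible selections.
Subtract selections that omit an entire group: no forwards → C(10,7) = 120; no goalkeepers → C(11,7) = 330; no midfielders → C(13,7) = 1716.
Add back selections omitting two groups (i.e. drawn from a single group): C(7,7) + C(6,7) + C(4,7) = 1.
By inclusion–exclusion: 19448 − 2166 + 1 = 17283.

17283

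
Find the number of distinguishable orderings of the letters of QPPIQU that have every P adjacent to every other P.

Treat the 2 copies of P as a single block. The multiset to arrange is then {PP, I, Q, Q, U}, 5 items in all.
That gives (5)!/(2!) = 60 arrangements.

60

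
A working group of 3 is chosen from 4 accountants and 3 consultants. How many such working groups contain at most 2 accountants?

Split by how many accountants are chosen (0 through 2).
Sum: C(4,0)·C(3,3) + C(4,1)·C(3,2) + C(4,2)·C(3,1) = 1 + 12 + 18 = 31.

31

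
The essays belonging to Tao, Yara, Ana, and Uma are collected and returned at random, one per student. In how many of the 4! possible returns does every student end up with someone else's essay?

Count assignments avoiding every fixed point. For any j of the 4 students fixed to their own essay, the other 4−j can be arranged in (4−j)! ways.
By inclusion–exclusion this is Σ_{j=0}^{4} (−1)^j C(4,j)·(4−j)!.
Computing: 24 − 24 + 12 − 4 + 1 = 9.

9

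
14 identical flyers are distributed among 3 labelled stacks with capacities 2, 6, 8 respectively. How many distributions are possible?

6

By stars and bars, unrestricted non-negative solutions to x_1+…+x_3 = 14 number C(14+2,2) = 120.
Subtract solutions that violate a single cap (substitute x_i' = x_i − (cap_i+1)): x_1 ≥ 3 gives C(13,2) = 78; x_2 ≥ 7 gives C(9,2) = 36; x_3 ≥ 9 gives C(7,2) = 21. Together 135.
Add back pairs where two caps are both exceeded: 15 + 6 + 0 = 21.
By inclusion–exclusion the count is 120 − 135 + 21 = 6.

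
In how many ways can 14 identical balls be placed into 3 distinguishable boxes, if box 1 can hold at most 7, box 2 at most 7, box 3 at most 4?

Without the upper bounds there are C(16,2) = 120 ways to split 14 among 3 boxes.
Subtract solutions that violate a single cap (substitute x_i' = x_i − (cap_i+1)): x_1 ≥ 8 gives C(8,2) = 28; x_2 ≥ 8 gives C(8,2) = 28; x_3 ≥ 5 gives C(11,2) = 55. Together 111.
Add back pairs where two caps are both exceeded: 0 + 3 + 3 = 6.
By inclusion–exclusion the count is 120 − 111 + 6 = 15.

15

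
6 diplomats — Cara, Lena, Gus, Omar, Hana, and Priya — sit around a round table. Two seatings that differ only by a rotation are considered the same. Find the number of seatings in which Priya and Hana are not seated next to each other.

Without the restriction there are (5)! = 120 seatings.
Seatings with Priya beside Hana: treat them as a block with 2 internal orders, giving 2 × (4)! = 48.
Subtracting, 120 − 48 = 72.

72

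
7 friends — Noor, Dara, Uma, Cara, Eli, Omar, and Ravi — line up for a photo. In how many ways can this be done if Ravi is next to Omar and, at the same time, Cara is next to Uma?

Treat {Ravi,Omar} as one block (2 orders) and {Cara,Uma} as another (2 orders).
That leaves 5 units to arrange: 2 × 2 × 5! = 4 × 120 = 480.

480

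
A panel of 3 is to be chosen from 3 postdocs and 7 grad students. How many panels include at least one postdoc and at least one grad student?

84

With no constraint there are C(10,3) = 120 possible selections.
Subtract selections that omit an entire group: no postdocs → C(7,3) = 35; no grad students → C(3,3) = 1.
Both groups omitted at once is impossible, so 120 − 36 = 84.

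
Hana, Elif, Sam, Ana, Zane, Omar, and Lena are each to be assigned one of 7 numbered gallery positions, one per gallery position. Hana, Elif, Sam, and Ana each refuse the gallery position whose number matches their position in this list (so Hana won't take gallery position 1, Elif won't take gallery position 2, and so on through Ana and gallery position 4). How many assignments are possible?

Let Aᵢ (for 1 ≤ i ≤ 4) be the placements that put person i in their forbidden gallery position. Any j of these fix j positions, leaving (7−j)! ways to fill the rest, and there are C(4,j) ways to pick which j.
By inclusion–exclusion, the number of valid placements is Σ_{j=0}^{4} (−1)^j C(4,j)·(7−j)!.
Computing: 5040 − 2880 + 720 − 96 + 6 = 2790.

2790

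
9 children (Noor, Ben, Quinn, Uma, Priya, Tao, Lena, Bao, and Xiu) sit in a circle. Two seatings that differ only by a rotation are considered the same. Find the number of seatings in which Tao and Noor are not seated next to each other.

All circular seatings of 9 people number (8)! = 40320.
Those with Tao next to Noor: fuse the pair into one unit and seat 8 units around a circle — 2·(7)! = 10080.
Subtracting, 40320 − 10080 = 30240.

30240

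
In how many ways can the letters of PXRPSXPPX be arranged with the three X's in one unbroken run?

210

Treat the 3 copies of X as a single block. The multiset to arrange is then {XXX, P, P, P, P, R, S}, 7 items in all.
That gives (7)!/(4!) = 210 arrangements.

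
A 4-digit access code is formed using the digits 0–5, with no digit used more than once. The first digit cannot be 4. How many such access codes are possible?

300

The first digit has 6−1 = 5 choices (anything except 4).
The remaining 3 digits are filled from the other 5 symbols without repetition: 5 × 4 × 3 = 60.
Total: 5 × 60 = 300.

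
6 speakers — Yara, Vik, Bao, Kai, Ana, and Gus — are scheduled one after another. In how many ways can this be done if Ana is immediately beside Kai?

Place the 4 others and the Ana-Kai pair as 5 objects in a line; the pair has 2 internal arrangements.
That gives 2 × 5! = 2 × 120 = 240.

240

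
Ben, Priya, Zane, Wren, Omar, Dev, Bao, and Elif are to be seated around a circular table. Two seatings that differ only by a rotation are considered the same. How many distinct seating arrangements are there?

5040

Fix one person's seat to break rotational symmetry; the remaining 7 people can be arranged in (7)! = 5040 ways.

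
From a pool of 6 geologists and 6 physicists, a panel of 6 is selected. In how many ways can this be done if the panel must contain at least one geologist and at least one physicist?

With no constraint there are C(12,6) = 924 possible selections.
Selections missing a whole group: no geologists → C(6,6) = 1; no physicists → C(6,6) = 1.
Both groups omitted at once is impossible, so 924 − 2 = 922.

922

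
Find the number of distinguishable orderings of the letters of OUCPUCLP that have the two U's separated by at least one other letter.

3780

Total arrangements of OUCPUCLP: 8!/(2!·2!·2!) = 5040.
If the two U's are adjacent, glue them into one block, leaving 7 items to arrange: (7)!/(2!·2!) = 1260 ways.
Hence 5040 − 1260 = 3780.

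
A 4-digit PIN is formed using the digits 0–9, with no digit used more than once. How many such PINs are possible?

5040

Choose and order 4 of the 10 symbols: the first digit has 10 options, the next 9, then 8, 7.
10 × 9 × 8 × 7 = 5040.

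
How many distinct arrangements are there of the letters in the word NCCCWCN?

105

NCCCWCN has 7 letters with C appearing 4 times and N appearing twice.
The number of distinct arrangements is 7!/(4!·2!) = 5040/48 = 105.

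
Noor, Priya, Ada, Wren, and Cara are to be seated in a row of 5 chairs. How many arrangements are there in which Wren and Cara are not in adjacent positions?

72

Of the 5! = 120 arrangements, those with Wren and Cara adjacent number 2 × 4! = 48 (treat the pair as a block with 2 internal orders).
Complementary counting: 120 − 48 = 72.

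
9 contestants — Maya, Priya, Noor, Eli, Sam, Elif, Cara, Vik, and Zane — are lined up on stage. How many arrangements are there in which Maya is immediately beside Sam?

80640

Place the 7 others and the Maya-Sam pair as 8 objects in a line; the pair has 2 internal arrangements.
That gives 2 × 8! = 2 × 40320 = 80640.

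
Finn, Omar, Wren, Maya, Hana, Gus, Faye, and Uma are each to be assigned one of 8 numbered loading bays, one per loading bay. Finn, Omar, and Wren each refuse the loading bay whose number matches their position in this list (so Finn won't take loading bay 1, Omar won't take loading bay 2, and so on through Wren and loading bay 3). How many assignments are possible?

Let Aᵢ (for i ∈ {1, 2, 3}) be the placements that put person i in their forbidden loading bay. Any j of these fix j positions, leaving (8−j)! ways to fill the rest, and there are C(3,j) ways to pick which j.
By inclusion–exclusion, the number of valid placements is Σ_{j=0}^{3} (−1)^j C(3,j)·(8−j)!.
Computing: 40320 − 15120 + 2160 − 120 = 27240.

27240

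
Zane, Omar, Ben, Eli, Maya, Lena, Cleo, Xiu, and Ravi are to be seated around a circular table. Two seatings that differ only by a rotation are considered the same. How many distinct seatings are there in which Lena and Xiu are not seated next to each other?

30240

All circular seatings of 9 people number (8)! = 40320.
Those with Lena next to Xiu: fuse the pair into one unit and seat 8 units around a circle — 2·(7)! = 10080.
Subtracting, 40320 − 10080 = 30240.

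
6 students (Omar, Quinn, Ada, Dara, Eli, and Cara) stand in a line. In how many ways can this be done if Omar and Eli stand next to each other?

240

Glue Omar and Eli into one block (2 internal orders), leaving 5 units to arrange in a row.
So the count is 2·(5)! = 240.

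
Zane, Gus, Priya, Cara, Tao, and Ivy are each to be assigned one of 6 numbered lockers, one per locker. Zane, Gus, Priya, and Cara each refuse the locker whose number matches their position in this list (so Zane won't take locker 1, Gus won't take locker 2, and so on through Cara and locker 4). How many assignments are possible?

362

Let Aᵢ (for 1 ≤ i ≤ 4) be the placements that put person i in their forbidden locker. Any j of these fix j positions, leaving (6−j)! ways to fill the rest, and there are C(4,j) ways to pick which j.
By inclusion–exclusion, the number of valid placements is Σ_{j=0}^{4} (−1)^j C(4,j)·(6−j)!.
Computing: 720 − 480 + 144 − 24 + 2 = 362.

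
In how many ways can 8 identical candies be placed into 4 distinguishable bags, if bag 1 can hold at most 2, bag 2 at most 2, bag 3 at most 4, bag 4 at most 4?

Ignoring the caps, the number of non-negative solutions to x_1+…+x_4 = 8 is C(11,3) = 165.
Subtract solutions that violate a single cap (substitute x_i' = x_i − (cap_i+1)): x_1 ≥ 3 gives C(8,3) = 56; x_2 ≥ 3 gives C(8,3) = 56; x_3 ≥ 5 gives C(6,3) = 20; x_4 ≥ 5 gives C(6,3) = 20. Together 152.
Add back pairs where two caps are both exceeded: 10 + 1 + 1 + 1 + 1 + 0 = 14.
By inclusion–exclusion the count is 165 − 152 + 14 = 27.

27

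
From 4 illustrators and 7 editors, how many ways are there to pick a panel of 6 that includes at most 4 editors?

371

Split by how many editors are chosen (0 through 4).
Sum: C(7,0)·C(4,6) + C(7,1)·C(4,5) + C(7,2)·C(4,4) + C(7,3)·C(4,3) + C(7,4)·C(4,2) = 0 + 0 + 21 + 140 + 210 = 371.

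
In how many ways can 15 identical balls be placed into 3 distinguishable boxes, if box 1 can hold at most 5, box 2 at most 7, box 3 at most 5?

By stars and bars, unrestricted non-negative solutions to x_1+…+x_3 = 15 number C(15+2,2) = 136.
Subtract solutions that violate a single cap (substitute x_i' = x_i − (cap_i+1)): x_1 ≥ 6 gives C(11,2) = 55; x_2 ≥ 8 gives C(9,2) = 36; x_3 ≥ 6 gives C(11,2) = 55. Together 146.
Add back pairs where two caps are both exceeded: 3 + 10 + 3 = 16.
By inclusion–exclusion the count is 136 − 146 + 16 = 6.

6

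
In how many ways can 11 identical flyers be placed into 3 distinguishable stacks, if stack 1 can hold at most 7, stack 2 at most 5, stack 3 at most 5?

26

Ignoring the caps, the number of non-negative solutions to x_1+…+x_3 = 11 is C(13,2) = 78.
Subtract solutions that violate a single cap (substitute x_i' = x_i − (cap_i+1)): x_1 ≥ 8 gives C(5,2) = 10; x_2 ≥ 6 gives C(7,2) = 21; x_3 ≥ 6 gives C(7,2) = 21. Together 52.
No two caps can be exceeded simultaneously, so the pair terms are all 0.
By inclusion–exclusion the count is 78 − 52 + 0 = 26.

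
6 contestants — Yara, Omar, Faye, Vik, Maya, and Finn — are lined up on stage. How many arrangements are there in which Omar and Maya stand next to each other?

240

Treat {Omar, Maya} as a single unit. There are 5 units to order, and the pair itself can be ordered 2 ways.
So the count is 2·(5)! = 240.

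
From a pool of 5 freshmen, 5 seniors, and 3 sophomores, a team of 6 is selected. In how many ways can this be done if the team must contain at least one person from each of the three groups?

Total 6-person selections from all 13: C(13,6) = 1716.
Selections missing a whole group: no freshmen → C(8,6) = 28; no seniors → C(8,6) = 28; no sophomores → C(10,6) = 210.
Add back selections omitting two groups (i.e. drawn from a single group): C(5,6) + C(5,6) + C(3,6) = 0.
By inclusion–exclusion: 1716 − 266 + 0 = 1450.

1450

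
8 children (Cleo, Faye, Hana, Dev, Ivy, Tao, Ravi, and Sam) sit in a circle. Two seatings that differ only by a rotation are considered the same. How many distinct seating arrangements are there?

Seat Cleo anywhere (absorbing the rotational symmetry), then permute the other 7: (7)! = 5040.

5040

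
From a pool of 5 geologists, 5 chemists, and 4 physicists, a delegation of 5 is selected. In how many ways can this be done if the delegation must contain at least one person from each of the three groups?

Unrestricted: C(14,5) = 2002 ways to pick any 5 of the 14.
Subtract selections that omit an entire group: no geologists → C(9,5) = 126; no chemists → C(9,5) = 126; no physicists → C(10,5) = 252.
Add back selections omitting two groups (i.e. drawn from a single group): C(5,5) + C(5,5) + C(4,5) = 2.
By inclusion–exclusion: 2002 − 504 + 2 = 1500.

1500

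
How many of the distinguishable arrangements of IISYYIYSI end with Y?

With the last slot taken by Y, it remains to arrange the other 8 letters (IISYIYSI).
Those 8 letters have I appearing 4 times, S appearing twice, and Y appearing twice, giving (8)!/(4!·2!·2!) = 420.

420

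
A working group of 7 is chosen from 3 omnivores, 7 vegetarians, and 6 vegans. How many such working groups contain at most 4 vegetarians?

10620

Split by how many vegetarians are chosen (0 through 4).
Sum: C(7,0)·C(9,7) + C(7,1)·C(9,6) + C(7,2)·C(9,5) + C(7,3)·C(9,4) + C(7,4)·C(9,3) = 36 + 588 + 2646 + 4410 + 2940 = 10620.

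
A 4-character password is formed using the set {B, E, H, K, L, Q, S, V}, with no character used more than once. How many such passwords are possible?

This is a permutation of 4 out of 8: P(8,4) = 8!/4!.
That product is 8 × 7 × 6 × 5 = 1680.

1680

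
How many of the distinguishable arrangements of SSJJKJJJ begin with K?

21

With the first slot taken by K, it remains to arrange the other 7 letters (SSJJJJJ).
Those 7 letters have J appearing 5 times and S appearing twice, giving (7)!/(5!·2!) = 21.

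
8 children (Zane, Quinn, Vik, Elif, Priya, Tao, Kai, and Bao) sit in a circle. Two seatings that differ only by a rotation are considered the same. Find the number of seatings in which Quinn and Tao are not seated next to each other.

3600

Without the restriction there are (7)! = 5040 seatings.
Those with Quinn next to Tao: fuse the pair into one unit and seat 7 units around a circle — 2·(6)! = 1440.
Subtracting, 5040 − 1440 = 3600.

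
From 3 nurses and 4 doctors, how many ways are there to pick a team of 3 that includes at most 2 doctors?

Split by how many doctors are chosen (0 through 2).
Sum: C(4,0)·C(3,3) + C(4,1)·C(3,2) + C(4,2)·C(3,1) = 1 + 12 + 18 = 31.

31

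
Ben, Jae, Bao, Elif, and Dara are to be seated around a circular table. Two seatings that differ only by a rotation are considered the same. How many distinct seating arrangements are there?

Fix one person's seat to break rotational symmetry; the remaining 4 people can be arranged in (4)! = 24 ways.

24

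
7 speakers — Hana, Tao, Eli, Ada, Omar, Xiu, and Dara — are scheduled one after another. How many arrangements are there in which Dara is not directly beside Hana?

3600

There are 7! = 5040 arrangements in all. If Dara and Hana are adjacent, merging them into one block gives 2·(6)! = 1440 arrangements.
So 5040 − 1440 = 3600 arrangements keep them apart.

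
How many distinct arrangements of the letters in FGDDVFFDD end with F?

Fix F in the last position and arrange the remaining 8 letters.
Those 8 letters have D appearing 4 times and F appearing twice, giving (8)!/(4!·2!) = 840.

840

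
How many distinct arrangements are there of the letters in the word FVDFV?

30

FVDFV has 5 letters with F appearing twice and V appearing twice.
The number of distinct arrangements is 5!/(2!·2!) = 120/4 = 30.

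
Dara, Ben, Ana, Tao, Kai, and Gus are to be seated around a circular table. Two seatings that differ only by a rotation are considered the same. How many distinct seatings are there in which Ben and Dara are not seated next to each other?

72

Without the restriction there are (5)! = 120 seatings.
Those with Ben next to Dara: fuse the pair into one unit and seat 5 units around a circle — 2·(4)! = 48.
Subtracting, 120 − 48 = 72.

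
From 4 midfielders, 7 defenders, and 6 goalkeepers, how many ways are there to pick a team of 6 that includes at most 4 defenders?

12159

Split by how many defenders are chosen (0 through 4).
Sum: C(7,0)·C(10,6) + C(7,1)·C(10,5) + C(7,2)·C(10,4) + C(7,3)·C(10,3) + C(7,4)·C(10,2) = 210 + 1764 + 4410 + 4200 + 1575 = 12159.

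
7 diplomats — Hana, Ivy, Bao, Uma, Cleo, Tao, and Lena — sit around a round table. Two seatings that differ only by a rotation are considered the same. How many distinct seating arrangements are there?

Fix one person's seat to break rotational symmetry; the remaining 6 people can be arranged in (6)! = 720 ways.

720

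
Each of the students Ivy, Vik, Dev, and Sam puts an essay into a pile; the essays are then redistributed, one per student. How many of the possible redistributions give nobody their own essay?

Let Aᵢ be the assignments in which student i gets their own essay. We want the size of the complement of A₁∪…∪A_4.
By inclusion–exclusion this is Σ_{j=0}^{4} (−1)^j C(4,j)·(4−j)!.
Computing: 24 − 24 + 12 − 4 + 1 = 9.

9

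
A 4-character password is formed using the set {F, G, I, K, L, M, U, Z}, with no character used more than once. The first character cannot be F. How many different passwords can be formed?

The first character has 8−1 = 7 choices (anything except F).
The remaining 3 characters are filled from the other 7 symbols without repetition: 7 × 6 × 5 = 210.
Total: 7 × 210 = 1470.

1470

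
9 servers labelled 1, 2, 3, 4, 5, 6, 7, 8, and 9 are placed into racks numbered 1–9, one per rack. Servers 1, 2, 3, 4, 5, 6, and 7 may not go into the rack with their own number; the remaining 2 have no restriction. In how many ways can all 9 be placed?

165016

Let Aᵢ (for 1 ≤ i ≤ 7) be the placements that put server i in its forbidden rack. Any j of these fix j positions, leaving (9−j)! ways to fill the rest, and there are C(7,j) ways to pick which j.
By inclusion–exclusion, the number of valid placements is Σ_{j=0}^{7} (−1)^j C(7,j)·(9−j)!.
Computing: 362880 − 282240 + 105840 − 25200 + 4200 − 504 + 42 − 2 = 165016.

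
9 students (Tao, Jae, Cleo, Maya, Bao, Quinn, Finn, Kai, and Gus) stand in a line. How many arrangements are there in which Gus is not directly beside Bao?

Of the 9! = 362880 arrangements, those with Gus and Bao adjacent number 2 × 8! = 80640 (treat the pair as a block with 2 internal orders).
Complementary counting: 362880 − 80640 = 282240.

282240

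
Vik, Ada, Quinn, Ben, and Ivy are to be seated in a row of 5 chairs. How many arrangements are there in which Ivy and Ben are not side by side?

Of the 5! = 120 arrangements, those with Ivy and Ben adjacent number 2 × 4! = 48 (treat the pair as a block with 2 internal orders).
So 120 − 48 = 72 arrangements keep them apart.

72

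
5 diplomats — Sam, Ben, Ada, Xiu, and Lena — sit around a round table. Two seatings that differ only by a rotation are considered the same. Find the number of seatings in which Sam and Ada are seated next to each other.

12

Glue Sam and Ada into a block (2 internal orders). Seating 4 units around a circle gives (3)! arrangements.
So 2 × (3)! = 2 × 6 = 12.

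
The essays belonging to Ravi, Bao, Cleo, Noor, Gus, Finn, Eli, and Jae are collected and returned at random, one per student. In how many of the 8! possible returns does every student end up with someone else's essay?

14833

Let Aᵢ be the assignments in which student i gets their own essay. We want the size of the complement of A₁∪…∪A_8.
By inclusion–exclusion this is Σ_{j=0}^{8} (−1)^j C(8,j)·(8−j)!.
Computing: 40320 − 40320 + 20160 − 6720 + 1680 − 336 + 56 − 8 + 1 = 14833.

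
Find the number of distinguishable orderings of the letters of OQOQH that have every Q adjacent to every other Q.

12

Treat the 2 copies of Q as a single block. The multiset to arrange is then {QQ, H, O, O}, 4 items in all.
That gives (4)!/(2!) = 12 arrangements.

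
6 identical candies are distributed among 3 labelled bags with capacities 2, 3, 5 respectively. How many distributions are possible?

11

By stars and bars, unrestricted non-negative solutions to x_1+…+x_3 = 6 number C(6+2,2) = 28.
Subtract solutions that violate a single cap (substitute x_i' = x_i − (cap_i+1)): x_1 ≥ 3 gives C(5,2) = 10; x_2 ≥ 4 gives C(4,2) = 6; x_3 ≥ 6 gives C(2,2) = 1. Together 17.
No two caps can be exceeded simultaneously, so the pair terms are all 0.
By inclusion–exclusion the count is 28 − 17 + 0 = 11.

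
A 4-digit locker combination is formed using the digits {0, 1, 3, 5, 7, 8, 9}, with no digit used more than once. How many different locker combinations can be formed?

840

This is a permutation of 4 out of 7: P(7,4) = 7!/3!.
That product is 7 × 6 × 5 × 4 = 840.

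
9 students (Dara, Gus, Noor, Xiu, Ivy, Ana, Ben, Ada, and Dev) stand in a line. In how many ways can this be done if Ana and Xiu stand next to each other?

Treat {Ana, Xiu} as a single unit. There are 8 units to order, and the pair itself can be ordered 2 ways.
So the count is 2·(8)! = 80640.

80640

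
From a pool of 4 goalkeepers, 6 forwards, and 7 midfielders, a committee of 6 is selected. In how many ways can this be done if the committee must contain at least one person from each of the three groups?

9996

Total 6-person selections from all 17: C(17,6) = 12376.
Subtract selections that omit an entire group: no goalkeepers → C(13,6) = 1716; no forwards → C(11,6) = 462; no midfielders → C(10,6) = 210.
Add back selections omitting two groups (i.e. drawn from a single group): C(4,6) + C(6,6) + C(7,6) = 8.
By inclusion–exclusion: 12376 − 2388 + 8 = 9996.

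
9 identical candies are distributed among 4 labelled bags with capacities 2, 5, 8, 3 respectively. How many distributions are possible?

70

Without the upper bounds there are C(12,3) = 220 ways to split 9 among 4 bags.
Subtract solutions that violate a single cap (substitute x_i' = x_i − (cap_i+1)): x_1 ≥ 3 gives C(9,3) = 84; x_2 ≥ 6 gives C(6,3) = 20; x_3 ≥ 9 gives C(3,3) = 1; x_4 ≥ 4 gives C(8,3) = 56. Together 161.
Add back pairs where two caps are both exceeded: 1 + 0 + 10 + 0 + 0 + 0 = 11.
By inclusion–exclusion the count is 220 − 161 + 11 = 70.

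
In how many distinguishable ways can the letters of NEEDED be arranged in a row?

NEEDED has 6 letters with D appearing twice and E appearing 3 times.
So there are 6! / (3!·2!) = 60 distinguishable arrangements.

60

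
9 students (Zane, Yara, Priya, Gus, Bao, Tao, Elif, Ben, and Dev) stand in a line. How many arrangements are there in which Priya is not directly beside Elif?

282240

There are 9! = 362880 arrangements in all. If Priya and Elif are adjacent, merging them into one block gives 2·(8)! = 80640 arrangements.
Complementary counting: 362880 − 80640 = 282240.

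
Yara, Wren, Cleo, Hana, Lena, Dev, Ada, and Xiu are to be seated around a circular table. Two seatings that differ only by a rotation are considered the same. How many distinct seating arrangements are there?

5040

Seat Yara anywhere (absorbing the rotational symmetry), then permute the other 7: (7)! = 5040.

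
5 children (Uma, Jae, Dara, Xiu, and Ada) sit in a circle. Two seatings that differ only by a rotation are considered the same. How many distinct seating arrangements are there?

24

Seat Uma anywhere (absorbing the rotational symmetry), then permute the other 4: (4)! = 24.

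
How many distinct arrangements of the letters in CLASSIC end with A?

180

With the last slot taken by A, it remains to arrange the other 6 letters (CLSSIC).
Those 6 letters have C appearing twice and S appearing twice, giving (6)!/(2!·2!) = 180.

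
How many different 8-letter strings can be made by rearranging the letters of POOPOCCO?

POOPOCCO has 8 letters with C appearing twice, O appearing 4 times, and P appearing twice.
So there are 8! / (4!·2!·2!) = 420 distinguishable arrangements.

420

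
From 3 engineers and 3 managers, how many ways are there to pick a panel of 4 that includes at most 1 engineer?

3

Split by how many engineers are chosen (0 through 1).
Sum: C(3,0)·C(3,4) + C(3,1)·C(3,3) = 0 + 3 = 3.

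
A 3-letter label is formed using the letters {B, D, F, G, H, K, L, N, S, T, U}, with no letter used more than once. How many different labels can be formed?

With no repetition, fill the 3 letters in order: 11 choices, then 10, down to 9.
11 × 10 × 9 = 990.

990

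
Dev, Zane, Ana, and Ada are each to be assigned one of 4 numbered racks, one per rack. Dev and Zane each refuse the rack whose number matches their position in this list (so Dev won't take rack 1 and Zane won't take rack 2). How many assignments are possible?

Let Aᵢ (for i ∈ {1, 2}) be the placements that put person i in their forbidden rack. Any j of these fix j positions, leaving (4−j)! ways to fill the rest, and there are C(2,j) ways to pick which j.
By inclusion–exclusion, the number of valid placements is Σ_{j=0}^{2} (−1)^j C(2,j)·(4−j)!.
Computing: 24 − 12 + 2 = 14.

14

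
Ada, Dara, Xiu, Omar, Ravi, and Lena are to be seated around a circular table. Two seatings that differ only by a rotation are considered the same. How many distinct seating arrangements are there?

Around a circle, 6 distinct people have 6!/6 = (5)! = 120 rotationally distinct seatings.

120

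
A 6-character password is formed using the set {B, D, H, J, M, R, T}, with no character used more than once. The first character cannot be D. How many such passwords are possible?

The first character has 7−1 = 6 choices (anything except D).
The remaining 5 characters are filled from the other 6 symbols without repetition: 6 × 5 × 4 × 3 × 2 = 720.
Total: 6 × 720 = 4320.

4320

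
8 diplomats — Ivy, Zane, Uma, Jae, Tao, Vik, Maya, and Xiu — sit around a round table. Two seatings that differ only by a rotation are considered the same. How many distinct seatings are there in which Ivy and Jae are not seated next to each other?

3600

Without the restriction there are (7)! = 5040 seatings.
Seatings with Ivy beside Jae: treat them as a block with 2 internal orders, giving 2 × (6)! = 1440.
Subtracting, 5040 − 1440 = 3600.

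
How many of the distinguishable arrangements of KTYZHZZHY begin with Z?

Fix Z in the first position and arrange the remaining 8 letters.
Those 8 letters have H appearing twice, Y appearing twice, and Z appearing twice, giving (8)!/(2!·2!·2!) = 5040.

5040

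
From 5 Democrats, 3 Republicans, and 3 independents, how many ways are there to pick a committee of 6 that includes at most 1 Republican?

196

Split by how many Republicans are chosen (0 through 1).
Sum: C(3,0)·C(8,6) + C(3,1)·C(8,5) = 28 + 168 = 196.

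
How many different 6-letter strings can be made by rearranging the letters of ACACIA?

ACACIA has 6 letters with A appearing 3 times and C appearing twice.
The number of distinct arrangements is 6!/(3!·2!) = 720/12 = 60.

60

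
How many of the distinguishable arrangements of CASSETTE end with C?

630

Fix C in the last position and arrange the remaining 7 letters.
Those 7 letters have E appearing twice, S appearing twice, and T appearing twice, giving (7)!/(2!·2!·2!) = 630.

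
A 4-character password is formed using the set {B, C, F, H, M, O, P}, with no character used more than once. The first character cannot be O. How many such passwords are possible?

The first character has 7−1 = 6 choices (anything except O).
The remaining 3 characters are filled from the other 6 symbols without repetition: 6 × 5 × 4 = 120.
Total: 6 × 120 = 720.

720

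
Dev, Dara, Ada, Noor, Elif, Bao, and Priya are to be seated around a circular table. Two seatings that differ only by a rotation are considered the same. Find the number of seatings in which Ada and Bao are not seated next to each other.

All circular seatings of 7 people number (6)! = 720.
Seatings with Ada beside Bao: treat them as a block with 2 internal orders, giving 2 × (5)! = 240.
Subtracting, 720 − 240 = 480.

480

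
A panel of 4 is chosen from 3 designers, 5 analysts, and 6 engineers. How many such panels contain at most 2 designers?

Split by how many designers are chosen (0 through 2).
Sum: C(3,0)·C(11,4) + C(3,1)·C(11,3) + C(3,2)·C(11,2) = 330 + 495 + 165 = 990.

990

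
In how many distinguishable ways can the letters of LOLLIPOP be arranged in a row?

1680

Letter multiplicities in LOLLIPOP: I×1, L×3, O×2, P×2.
The number of distinct arrangements is 8!/(3!·2!·2!) = 40320/24 = 1680.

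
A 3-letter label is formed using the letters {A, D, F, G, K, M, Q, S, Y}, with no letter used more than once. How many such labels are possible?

504

This is a permutation of 3 out of 9: P(9,3) = 9!/6!.
That product is 9 × 8 × 7 = 504.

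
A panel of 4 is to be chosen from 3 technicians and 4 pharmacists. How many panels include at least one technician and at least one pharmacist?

Unrestricted: C(7,4) = 35 ways to pick any 4 of the 7.
Selections missing a whole group: no technicians → C(4,4) = 1; no pharmacists → C(3,4) = 0.
Both groups omitted at once is impossible, so 35 − 1 = 34.

34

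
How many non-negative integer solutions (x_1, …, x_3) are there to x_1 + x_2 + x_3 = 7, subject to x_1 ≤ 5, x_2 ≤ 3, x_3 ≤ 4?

By stars and bars, unrestricted non-negative solutions to x_1+…+x_3 = 7 number C(7+2,2) = 36.
Subtract solutions that violate a single cap (substitute x_i' = x_i − (cap_i+1)): x_1 ≥ 6 gives C(3,2) = 3; x_2 ≥ 4 gives C(5,2) = 10; x_3 ≥ 5 gives C(4,2) = 6. Together 19.
No two caps can be exceeded simultaneously, so the pair terms are all 0.
By inclusion–exclusion the count is 36 − 19 + 0 = 17.

17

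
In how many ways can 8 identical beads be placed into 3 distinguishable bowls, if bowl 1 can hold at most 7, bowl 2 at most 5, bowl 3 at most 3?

23

Ignoring the caps, the number of non-negative solutions to x_1+…+x_3 = 8 is C(10,2) = 45.
Subtract solutions that violate a single cap (substitute x_i' = x_i − (cap_i+1)): x_1 ≥ 8 gives C(2,2) = 1; x_2 ≥ 6 gives C(4,2) = 6; x_3 ≥ 4 gives C(6,2) = 15. Together 22.
No two caps can be exceeded simultaneously, so the pair terms are all 0.
By inclusion–exclusion the count is 45 − 22 + 0 = 23.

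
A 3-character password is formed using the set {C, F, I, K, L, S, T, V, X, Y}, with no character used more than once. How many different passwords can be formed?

Choose and order 3 of the 10 symbols: the first character has 10 options, the next 9, then 8.
10 × 9 × 8 = 720.

720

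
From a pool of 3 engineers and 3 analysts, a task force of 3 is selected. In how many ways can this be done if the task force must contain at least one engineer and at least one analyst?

With no constraint there are C(6,3) = 20 possible selections.
Subtract selections that omit an entire group: no engineers → C(3,3) = 1; no analysts → C(3,3) = 1.
Both groups omitted at once is impossible, so 20 − 2 = 18.

18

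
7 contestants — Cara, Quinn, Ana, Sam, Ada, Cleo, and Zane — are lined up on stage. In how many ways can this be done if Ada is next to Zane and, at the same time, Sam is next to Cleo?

480

Treat {Ada,Zane} as one block (2 orders) and {Sam,Cleo} as another (2 orders).
That leaves 5 units to arrange: 2 × 2 × 5! = 4 × 120 = 480.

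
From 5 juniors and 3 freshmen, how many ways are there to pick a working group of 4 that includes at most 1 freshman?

35

Split by how many freshmen are chosen (0 through 1).
Sum: C(3,0)·C(5,4) + C(3,1)·C(5,3) = 5 + 30 = 35.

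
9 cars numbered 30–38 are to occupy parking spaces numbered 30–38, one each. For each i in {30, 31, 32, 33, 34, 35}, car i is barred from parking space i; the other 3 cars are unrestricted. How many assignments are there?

Let Aᵢ (for 30 ≤ i ≤ 35) be the placements that put car i in its forbidden parking space. Any j of these fix j positions, leaving (9−j)! ways to fill the rest, and there are C(6,j) ways to pick which j.
By inclusion–exclusion, the number of valid placements is Σ_{j=0}^{6} (−1)^j C(6,j)·(9−j)!.
Computing: 362880 − 241920 + 75600 − 14400 + 1800 − 144 + 6 = 183822.

183822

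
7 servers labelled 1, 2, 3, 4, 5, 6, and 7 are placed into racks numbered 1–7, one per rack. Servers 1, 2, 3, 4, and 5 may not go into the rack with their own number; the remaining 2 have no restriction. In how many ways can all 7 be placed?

2428

Let Aᵢ (for 1 ≤ i ≤ 5) be the placements that put server i in its forbidden rack. Any j of these fix j positions, leaving (7−j)! ways to fill the rest, and there are C(5,j) ways to pick which j.
By inclusion–exclusion, the number of valid placements is Σ_{j=0}^{5} (−1)^j C(5,j)·(7−j)!.
Computing: 5040 − 3600 + 1200 − 240 + 30 − 2 = 2428.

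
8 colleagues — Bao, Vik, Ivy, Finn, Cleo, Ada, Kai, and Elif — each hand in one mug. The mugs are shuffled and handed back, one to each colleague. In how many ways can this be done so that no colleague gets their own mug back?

This is the derangement count D_8: permutations of 8 items with no fixed point.
By inclusion–exclusion this is Σ_{j=0}^{8} (−1)^j C(8,j)·(8−j)!.
Computing: 40320 − 40320 + 20160 − 6720 + 1680 − 336 + 56 − 8 + 1 = 14833.

14833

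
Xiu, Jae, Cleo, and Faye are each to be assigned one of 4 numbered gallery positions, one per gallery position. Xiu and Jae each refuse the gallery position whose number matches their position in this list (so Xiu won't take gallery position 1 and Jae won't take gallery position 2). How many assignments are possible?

14

Let Aᵢ (for i ∈ {1, 2}) be the placements that put person i in their forbidden gallery position. Any j of these fix j positions, leaving (4−j)! ways to fill the rest, and there are C(2,j) ways to pick which j.
By inclusion–exclusion, the number of valid placements is Σ_{j=0}^{2} (−1)^j C(2,j)·(4−j)!.
Computing: 24 − 12 + 2 = 14.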